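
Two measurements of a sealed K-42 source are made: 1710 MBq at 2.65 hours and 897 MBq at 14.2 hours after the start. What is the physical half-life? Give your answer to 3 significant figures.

12.4 hours

Over Δt = 14.2 − 2.65 = 11.55 hours, the level fell by a factor of 1710/897 ≈ 1.9064.
n = log₂(1.9064) ≈ 0.93082 half-lives, so t½ = 11.55/0.93082 ≈ 12.408 hours.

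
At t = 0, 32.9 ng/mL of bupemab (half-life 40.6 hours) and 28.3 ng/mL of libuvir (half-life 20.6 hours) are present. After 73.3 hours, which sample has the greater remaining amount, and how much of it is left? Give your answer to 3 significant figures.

bupemab: 32.9 × (1/2)^1.8054 ≈ 9.4126 ng/mL.
libuvir: 28.3 × (1/2)^3.5583 ≈ 2.4024 ng/mL.
Bupemab has more remaining, at ≈ 9.4126 ng/mL.

bupemab, 9.41 ng/mL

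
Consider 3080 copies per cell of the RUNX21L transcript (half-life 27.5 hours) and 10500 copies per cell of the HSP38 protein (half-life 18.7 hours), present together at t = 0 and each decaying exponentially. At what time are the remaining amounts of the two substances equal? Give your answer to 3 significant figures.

Set 3080·(1/2)^(t/27.5) = 10500·(1/2)^(t/18.7).
Taking log₂: log₂(3080/10500) = t·(1/27.5 − 1/18.7).
log₂(0.29333) = -1.7694; 1/27.5 − 1/18.7 = -0.017112.
t = -1.7694 / -0.017112 ≈ 103.4 hours.

103 hours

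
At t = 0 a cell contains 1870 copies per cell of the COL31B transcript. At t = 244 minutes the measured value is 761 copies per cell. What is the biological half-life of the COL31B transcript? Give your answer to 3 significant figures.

188 minutes

A/A₀ = 761/1870 ≈ 0.40695.
n = log₂(2.4573) ≈ 1.2971 half-lives elapsed in 244 minutes.
t½ = 244/1.2971 ≈ 188.12 minutes.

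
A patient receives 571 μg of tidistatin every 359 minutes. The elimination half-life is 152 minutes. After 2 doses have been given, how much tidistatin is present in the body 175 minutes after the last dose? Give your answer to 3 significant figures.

The 2 doses were given 534, 175 minutes ago.
Total = 571·(1/2)^(534/152) + 571·(1/2)^(175/152)
      = 50.012 + 257.07 ≈ 307.08 μg.

307 μg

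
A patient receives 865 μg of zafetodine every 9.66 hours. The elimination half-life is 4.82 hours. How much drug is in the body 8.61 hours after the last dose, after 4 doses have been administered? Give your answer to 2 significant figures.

330 μg

The 4 doses were given 37.59, 27.93, 18.27, 8.61 hours ago.
Total = 865·(1/2)^(37.59/4.82) + 865·(1/2)^(27.93/4.82) + 865·(1/2)^(18.27/4.82) + 865·(1/2)^(8.61/4.82)
      = 3.8847 + 15.584 + 62.514 + 250.77 ≈ 332.76 μg.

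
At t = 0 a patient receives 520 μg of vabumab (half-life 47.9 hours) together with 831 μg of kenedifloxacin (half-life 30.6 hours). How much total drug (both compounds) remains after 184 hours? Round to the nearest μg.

vabumab: 520 × (1/2)^(184/47.9) = 520 × (1/2)^3.8413 ≈ 36.278 μg.
kenedifloxacin: 831 × (1/2)^(184/30.6) = 831 × (1/2)^6.0131 ≈ 12.867 μg.
Total = 36.278 + 12.867 ≈ 49.145 μg.

49 μg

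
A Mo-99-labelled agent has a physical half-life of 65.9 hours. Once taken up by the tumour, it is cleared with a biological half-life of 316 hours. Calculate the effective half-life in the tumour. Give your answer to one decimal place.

54.5 hours

1/t_eff = 1/t_phys + 1/t_biol = 1/65.9 + 1/316 = 0.018339 per hour.
t_eff = 65.9 × 316 / (65.9 + 316) ≈ 54.528 hours.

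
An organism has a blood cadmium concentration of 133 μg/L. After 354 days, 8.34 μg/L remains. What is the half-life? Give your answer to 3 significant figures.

A/A₀ = 8.34/133 ≈ 0.062707.
n = log₂(15.947) ≈ 3.9952 half-lives elapsed in 354 days.
t½ = 354/3.9952 ≈ 88.606 days.

88.6 days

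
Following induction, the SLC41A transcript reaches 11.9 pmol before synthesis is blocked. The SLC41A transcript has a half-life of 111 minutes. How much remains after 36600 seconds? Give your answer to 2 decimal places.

Convert the elapsed time: 36600 seconds = 610 minutes.
Number of half-lives: n = 610/111 ≈ 5.4955.
Remaining = 11.9 × (1/2)^5.4955 = 11.9 × 0.022166 ≈ 0.26378 pmol.

0.26 pmol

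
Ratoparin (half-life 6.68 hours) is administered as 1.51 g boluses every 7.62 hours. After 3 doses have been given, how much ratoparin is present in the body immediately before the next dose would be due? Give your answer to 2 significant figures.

1.1 g

The 3 doses were given 22.86, 15.24, 7.62 hours ago.
Total = 1.51·(1/2)^(22.86/6.68) + 1.51·(1/2)^(15.24/6.68) + 1.51·(1/2)^(7.62/6.68)
      = 0.14087 + 0.3106 + 0.68484 ≈ 1.1363 g.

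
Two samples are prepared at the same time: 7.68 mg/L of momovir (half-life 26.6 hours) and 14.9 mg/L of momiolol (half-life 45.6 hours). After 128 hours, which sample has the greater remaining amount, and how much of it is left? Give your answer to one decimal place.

momovir: 7.68 × (1/2)^4.812 ≈ 0.2734 mg/L.
momiolol: 14.9 × (1/2)^2.807 ≈ 2.1291 mg/L.
Momiolol has more remaining, at ≈ 2.1291 mg/L.

momiolol, 2.1 mg/L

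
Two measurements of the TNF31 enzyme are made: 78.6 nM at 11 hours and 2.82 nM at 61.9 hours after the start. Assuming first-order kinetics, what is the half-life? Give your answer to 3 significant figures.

Over Δt = 61.9 − 11 = 50.9 hours, the level fell by a factor of 78.6/2.82 ≈ 27.872.
n = log₂(27.872) ≈ 4.8008 half-lives, so t½ = 50.9/4.8008 ≈ 10.602 hours.

10.6 hours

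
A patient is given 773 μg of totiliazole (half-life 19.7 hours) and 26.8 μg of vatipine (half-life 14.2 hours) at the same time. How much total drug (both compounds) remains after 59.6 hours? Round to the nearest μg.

96 μg

totiliazole: 773 × (1/2)^(59.6/19.7) = 773 × (1/2)^3.0254 ≈ 94.94 μg.
vatipine: 26.8 × (1/2)^(59.6/14.2) = 26.8 × (1/2)^4.1972 ≈ 1.461 μg.
Total = 94.94 + 1.461 ≈ 96.401 μg.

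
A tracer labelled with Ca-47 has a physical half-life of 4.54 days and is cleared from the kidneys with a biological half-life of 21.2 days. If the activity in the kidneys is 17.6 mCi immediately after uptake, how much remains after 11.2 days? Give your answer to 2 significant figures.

1/t_eff = 1/t_phys + 1/t_biol = 1/4.54 + 1/21.2 = 0.26743 per day.
t_eff = 4.54 × 21.2 / (4.54 + 21.2) ≈ 3.7392 days.
Remaining = 17.6 × (1/2)^(11.2/3.7392) = 17.6 × (1/2)^2.9953 ≈ 2.2072 mCi.

2.2 mCi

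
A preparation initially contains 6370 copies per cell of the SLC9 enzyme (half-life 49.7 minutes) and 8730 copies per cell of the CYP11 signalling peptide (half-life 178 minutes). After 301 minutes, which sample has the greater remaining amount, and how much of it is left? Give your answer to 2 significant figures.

CYP11 signalling peptide, 2700 copies per cell

SLC9 enzyme: 6370 × (1/2)^6.0563 ≈ 95.719 copies per cell.
CYP11 signalling peptide: 8730 × (1/2)^1.691 ≈ 2703.8 copies per cell.
CYP11 signalling peptide has more remaining, at ≈ 2703.8 copies per cell.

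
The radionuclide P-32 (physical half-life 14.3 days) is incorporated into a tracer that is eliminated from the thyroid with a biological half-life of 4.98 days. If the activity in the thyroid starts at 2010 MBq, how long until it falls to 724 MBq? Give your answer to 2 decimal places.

5.44 days

1/t_eff = 1/t_phys + 1/t_biol = 1/14.3 + 1/4.98 = 0.27073 per day.
t_eff = 14.3 × 4.98 / (14.3 + 4.98) ≈ 3.6937 days.
n = log₂(2010/724) ≈ 1.4731; t = 1.4731 × 3.6937 ≈ 5.4413 days.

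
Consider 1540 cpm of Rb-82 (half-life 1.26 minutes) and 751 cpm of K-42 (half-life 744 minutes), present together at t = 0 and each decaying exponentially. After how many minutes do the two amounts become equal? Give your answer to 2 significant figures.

1.3 minutes

Set 1540·(1/2)^(t/1.26) = 751·(1/2)^(t/744).
Taking log₂: log₂(1540/751) = t·(1/1.26 − 1/744).
log₂(2.0506) = 1.036; 1/1.26 − 1/744 = 0.79231.
t = 1.036 / 0.79231 ≈ 1.3076 minutes.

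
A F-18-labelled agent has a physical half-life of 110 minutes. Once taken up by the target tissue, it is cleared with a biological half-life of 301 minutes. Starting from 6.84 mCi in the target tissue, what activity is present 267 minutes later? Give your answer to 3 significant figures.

0.688 mCi

1/t_eff = 1/t_phys + 1/t_biol = 1/110 + 1/301 = 0.012413 per minute.
t_eff = 110 × 301 / (110 + 301) ≈ 80.56 minutes.
Remaining = 6.84 × (1/2)^(267/80.56) = 6.84 × (1/2)^3.3143 ≈ 0.68762 mCi.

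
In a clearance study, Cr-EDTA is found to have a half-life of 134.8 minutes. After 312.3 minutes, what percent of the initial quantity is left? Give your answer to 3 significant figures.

20.1%

n = 312.3/134.8 ≈ 2.3168 half-lives.
Fraction remaining = (1/2)^2.3168 ≈ 0.20072, i.e. 20.072%.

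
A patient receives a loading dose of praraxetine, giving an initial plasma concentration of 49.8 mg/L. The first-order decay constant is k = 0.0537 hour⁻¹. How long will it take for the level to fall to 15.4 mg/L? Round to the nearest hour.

22 hours

t½ = ln 2 / k = 0.69315 / 0.0537 ≈ 12.908 hours.
Fraction remaining = 15.4/49.8 ≈ 0.30924.
n = log₂(49.8/15.4) = ln(3.2338)/ln 2 ≈ 1.6932 half-lives.
t = n × t½ = 1.6932 × 12.908 ≈ 21.856 hours.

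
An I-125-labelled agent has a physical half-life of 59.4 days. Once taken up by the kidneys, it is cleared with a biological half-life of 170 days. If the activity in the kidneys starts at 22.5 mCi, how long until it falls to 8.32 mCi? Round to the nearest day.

1/t_eff = 1/t_phys + 1/t_biol = 1/59.4 + 1/170 = 0.022717 per day.
t_eff = 59.4 × 170 / (59.4 + 170) ≈ 44.019 days.
n = log₂(22.5/8.32) ≈ 1.4353; t = 1.4353 × 44.019 ≈ 63.179 days.

63 days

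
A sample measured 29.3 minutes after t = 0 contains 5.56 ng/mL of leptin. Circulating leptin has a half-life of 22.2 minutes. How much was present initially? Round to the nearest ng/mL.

Number of half-lives elapsed: n = 29.3/22.2 ≈ 1.3198.
A₀ = A × 2^n = 5.56 × 2^1.3198 = 5.56 × 2.4963 ≈ 13.88 ng/mL.

14 ng/mL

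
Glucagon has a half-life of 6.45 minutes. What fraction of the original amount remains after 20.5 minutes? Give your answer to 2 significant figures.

0.11

n = 20.5/6.45 ≈ 3.1783 half-lives.
Fraction remaining = (1/2)^3.1783 ≈ 0.11047.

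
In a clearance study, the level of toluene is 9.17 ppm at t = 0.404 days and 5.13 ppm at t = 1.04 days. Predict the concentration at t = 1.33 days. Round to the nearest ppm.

4 ppm

Over Δt = 1.04 − 0.404 = 0.636 days, the level fell by a factor of 9.17/5.13 ≈ 1.7875.
n = log₂(1.7875) ≈ 0.83796 half-lives, so t½ = 0.636/0.83796 ≈ 0.75898 days.
From t = 1.04 to t = 1.33: 5.13 × (1/2)^((1.33−1.04)/0.75898) ≈ 3.9364 ppm.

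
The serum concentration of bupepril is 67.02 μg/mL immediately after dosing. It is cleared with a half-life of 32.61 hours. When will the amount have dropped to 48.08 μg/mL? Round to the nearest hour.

Fraction remaining = 48.08/67.02 ≈ 0.7174.
n = log₂(67.02/48.08) = ln(1.3939)/ln 2 ≈ 0.47915 half-lives.
t = n × t½ = 0.47915 × 32.61 ≈ 15.625 hours.

16 hours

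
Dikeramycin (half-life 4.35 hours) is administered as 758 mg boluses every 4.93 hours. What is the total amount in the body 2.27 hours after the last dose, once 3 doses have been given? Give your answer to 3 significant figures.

878 mg

The 3 doses were given 12.13, 7.2, 2.27 hours ago.
Total = 758·(1/2)^(12.13/4.35) + 758·(1/2)^(7.2/4.35) + 758·(1/2)^(2.27/4.35)
      = 109.71 + 240.66 + 527.93 ≈ 878.31 mg.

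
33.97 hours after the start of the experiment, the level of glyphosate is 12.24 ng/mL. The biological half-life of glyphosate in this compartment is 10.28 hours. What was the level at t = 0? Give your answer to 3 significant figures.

Number of half-lives elapsed: n = 33.97/10.28 ≈ 3.3045.
A₀ = A × 2^n = 12.24 × 2^3.3045 = 12.24 × 9.8798 ≈ 120.93 ng/mL.

121 ng/mL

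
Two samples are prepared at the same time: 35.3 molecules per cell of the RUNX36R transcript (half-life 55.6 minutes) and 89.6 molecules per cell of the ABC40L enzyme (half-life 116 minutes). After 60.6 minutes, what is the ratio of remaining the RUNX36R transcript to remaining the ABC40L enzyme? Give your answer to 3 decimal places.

RUNX36R transcript: 35.3 × (1/2)^(60.6/55.6) = 35.3 × (1/2)^1.0899 ≈ 16.583 molecules per cell.
ABC40L enzyme: 89.6 × (1/2)^(60.6/116) = 89.6 × (1/2)^0.52241 ≈ 62.38 molecules per cell.
Ratio ≈ 16.583 / 62.38 ≈ 0.26584.

0.266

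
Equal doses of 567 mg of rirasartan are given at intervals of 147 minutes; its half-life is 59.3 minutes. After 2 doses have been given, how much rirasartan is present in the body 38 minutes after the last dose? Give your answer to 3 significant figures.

The 2 doses were given 185, 38 minutes ago.
Total = 567·(1/2)^(185/59.3) + 567·(1/2)^(38/59.3)
      = 65.23 + 363.65 ≈ 428.88 mg.

429 mg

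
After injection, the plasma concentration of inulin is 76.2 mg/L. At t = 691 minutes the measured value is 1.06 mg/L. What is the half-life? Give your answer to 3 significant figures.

112 minutes

A/A₀ = 1.06/76.2 ≈ 0.013911.
n = log₂(71.887) ≈ 6.1677 half-lives elapsed in 691 minutes.
t½ = 691/6.1677 ≈ 112.04 minutes.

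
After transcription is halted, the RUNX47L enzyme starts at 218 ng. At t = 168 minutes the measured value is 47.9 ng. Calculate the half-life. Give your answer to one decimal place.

76.8 minutes

A/A₀ = 47.9/218 ≈ 0.21972.
n = log₂(4.5511) ≈ 2.1862 half-lives elapsed in 168 minutes.
t½ = 168/2.1862 ≈ 76.845 minutes.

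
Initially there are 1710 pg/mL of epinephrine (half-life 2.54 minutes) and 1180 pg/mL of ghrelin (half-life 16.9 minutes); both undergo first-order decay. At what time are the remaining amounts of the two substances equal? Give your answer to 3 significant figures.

Set 1710·(1/2)^(t/2.54) = 1180·(1/2)^(t/16.9).
Taking log₂: log₂(1710/1180) = t·(1/2.54 − 1/16.9).
log₂(1.4492) = 0.53521; 1/2.54 − 1/16.9 = 0.33453.
t = 0.53521 / 0.33453 ≈ 1.5999 minutes.

1.60 minutes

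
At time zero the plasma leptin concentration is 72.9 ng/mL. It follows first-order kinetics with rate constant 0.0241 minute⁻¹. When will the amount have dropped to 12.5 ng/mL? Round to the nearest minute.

t½ = ln 2 / λ = 0.69315 / 0.0241 ≈ 28.761 minutes.
Fraction remaining = 12.5/72.9 ≈ 0.17147.
n = log₂(72.9/12.5) = ln(5.832)/ln 2 ≈ 2.544 half-lives.
t = n × t½ = 2.544 × 28.761 ≈ 73.168 minutes.

73 minutes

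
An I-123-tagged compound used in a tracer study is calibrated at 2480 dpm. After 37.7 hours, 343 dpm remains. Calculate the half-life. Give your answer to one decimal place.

A/A₀ = 343/2480 ≈ 0.13831.
n = log₂(7.2303) ≈ 2.8541 half-lives elapsed in 37.7 hours.
t½ = 37.7/2.8541 ≈ 13.209 hours.

13.2 hours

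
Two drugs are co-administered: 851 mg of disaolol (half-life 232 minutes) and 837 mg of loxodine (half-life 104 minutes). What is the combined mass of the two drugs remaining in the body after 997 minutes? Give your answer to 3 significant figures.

44.4 mg

disaolol: 851 × (1/2)^(997/232) = 851 × (1/2)^4.2974 ≈ 43.279 mg.
loxodine: 837 × (1/2)^(997/104) = 837 × (1/2)^9.5865 ≈ 1.0887 mg.
Total = 43.279 + 1.0887 ≈ 44.368 mg.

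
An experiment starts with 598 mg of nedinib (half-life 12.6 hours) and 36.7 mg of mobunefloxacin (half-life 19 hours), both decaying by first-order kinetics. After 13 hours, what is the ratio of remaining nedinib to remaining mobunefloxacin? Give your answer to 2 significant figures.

nedinib: 598 × (1/2)^(13/12.6) = 598 × (1/2)^1.0317 ≈ 292.49 mg.
mobunefloxacin: 36.7 × (1/2)^(13/19) = 36.7 × (1/2)^0.68421 ≈ 22.84 mg.
Ratio ≈ 292.49 / 22.84 ≈ 12.806.

13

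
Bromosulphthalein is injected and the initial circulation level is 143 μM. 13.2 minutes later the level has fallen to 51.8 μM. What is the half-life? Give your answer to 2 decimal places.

A/A₀ = 51.8/143 ≈ 0.36224.
n = log₂(2.7606) ≈ 1.465 half-lives elapsed in 13.2 minutes.
t½ = 13.2/1.465 ≈ 9.0103 minutes.

9.01 minutes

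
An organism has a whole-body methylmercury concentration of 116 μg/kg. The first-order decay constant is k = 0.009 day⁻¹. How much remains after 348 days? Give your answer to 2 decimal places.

5.06 μg/kg

t½ = ln 2 / k = 0.69315 / 0.009 ≈ 77.016 days.
Number of half-lives: n = 348/77.016 ≈ 4.5185.
Remaining = 116 × (1/2)^4.5185 = 116 × 0.04363 ≈ 5.0611 μg/kg.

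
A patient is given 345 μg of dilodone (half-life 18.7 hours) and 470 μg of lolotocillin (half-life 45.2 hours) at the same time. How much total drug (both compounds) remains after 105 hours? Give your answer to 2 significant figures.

100 μg

dilodone: 345 × (1/2)^(105/18.7) = 345 × (1/2)^5.615 ≈ 7.0395 μg.
lolotocillin: 470 × (1/2)^(105/45.2) = 470 × (1/2)^2.323 ≈ 93.93 μg.
Total = 7.0395 + 93.93 ≈ 100.97 μg.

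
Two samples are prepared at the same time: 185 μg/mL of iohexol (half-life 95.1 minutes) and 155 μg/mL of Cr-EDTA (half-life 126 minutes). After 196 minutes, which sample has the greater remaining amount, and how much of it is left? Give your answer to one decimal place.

iohexol: 185 × (1/2)^2.061 ≈ 44.336 μg/mL.
Cr-EDTA: 155 × (1/2)^1.5556 ≈ 52.731 μg/mL.
Cr-EDTA has more remaining, at ≈ 52.731 μg/mL.

Cr-EDTA, 52.7 μg/mL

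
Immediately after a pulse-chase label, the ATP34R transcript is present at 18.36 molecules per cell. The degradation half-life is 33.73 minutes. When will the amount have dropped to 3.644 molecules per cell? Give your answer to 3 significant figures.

78.7 minutes

Fraction remaining = 3.644/18.36 ≈ 0.19847.
n = log₂(18.36/3.644) = ln(5.0384)/ln 2 ≈ 2.333 half-lives.
t = n × t½ = 2.333 × 33.73 ≈ 78.691 minutes.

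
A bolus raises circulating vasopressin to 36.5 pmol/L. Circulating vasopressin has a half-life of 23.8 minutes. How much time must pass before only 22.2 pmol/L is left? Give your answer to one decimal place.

17.1 minutes

Fraction remaining = 22.2/36.5 ≈ 0.60822.
n = log₂(36.5/22.2) = ln(1.6441)/ln 2 ≈ 0.71734 half-lives.
t = n × t½ = 0.71734 × 23.8 ≈ 17.073 minutes.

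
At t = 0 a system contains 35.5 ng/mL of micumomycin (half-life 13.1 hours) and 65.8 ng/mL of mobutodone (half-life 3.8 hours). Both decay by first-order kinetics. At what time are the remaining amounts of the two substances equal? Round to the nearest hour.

Set 35.5·(1/2)^(t/13.1) = 65.8·(1/2)^(t/3.8).
Taking log₂: log₂(35.5/65.8) = t·(1/13.1 − 1/3.8).
log₂(0.53951) = -0.89027; 1/13.1 − 1/3.8 = -0.18682.
t = -0.89027 / -0.18682 ≈ 4.7653 hours.

5 hours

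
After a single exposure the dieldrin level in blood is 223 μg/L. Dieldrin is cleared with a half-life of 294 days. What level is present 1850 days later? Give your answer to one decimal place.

2.8 μg/L

Number of half-lives: n = 1850/294 ≈ 6.2925.
Remaining = 223 × (1/2)^6.2925 = 223 × 0.012757 ≈ 2.8449 μg/L.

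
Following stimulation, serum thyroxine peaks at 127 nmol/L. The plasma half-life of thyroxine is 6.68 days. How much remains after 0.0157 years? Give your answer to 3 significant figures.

Convert the elapsed time: 0.0157 years = 5.7305 days.
Number of half-lives: n = 5.7305/6.68 ≈ 0.85786.
Remaining = 127 × (1/2)^0.85786 = 127 × 0.55177 ≈ 70.075 nmol/L.

70.1 nmol/L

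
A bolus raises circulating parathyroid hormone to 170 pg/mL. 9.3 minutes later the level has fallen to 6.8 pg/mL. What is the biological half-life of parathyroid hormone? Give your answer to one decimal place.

2.0 minutes

A/A₀ = 6.8/170 ≈ 0.04.
n = log₂(25) ≈ 4.6439 half-lives elapsed in 9.3 minutes.
t½ = 9.3/4.6439 ≈ 2.0026 minutes.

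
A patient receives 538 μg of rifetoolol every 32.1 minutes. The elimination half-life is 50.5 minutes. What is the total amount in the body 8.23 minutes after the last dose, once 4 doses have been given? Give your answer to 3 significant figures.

The 4 doses were given 104.53, 72.43, 40.33, 8.23 minutes ago.
Total = 538·(1/2)^(104.53/50.5) + 538·(1/2)^(72.43/50.5) + 538·(1/2)^(40.33/50.5) + 538·(1/2)^(8.23/50.5)
      = 128.14 + 199.08 + 309.3 + 480.53 ≈ 1117 μg.

1120 μg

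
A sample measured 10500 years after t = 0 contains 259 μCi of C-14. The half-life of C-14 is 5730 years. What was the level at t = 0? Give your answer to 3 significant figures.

922 μCi

Number of half-lives elapsed: n = 10500/5730 ≈ 1.8325.
A₀ = A × 2^n = 259 × 2^1.8325 = 259 × 3.5614 ≈ 922.41 μCi.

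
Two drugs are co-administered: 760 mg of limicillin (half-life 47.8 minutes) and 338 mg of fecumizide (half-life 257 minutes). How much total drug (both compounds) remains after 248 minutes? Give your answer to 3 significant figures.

194 mg

limicillin: 760 × (1/2)^(248/47.8) = 760 × (1/2)^5.1883 ≈ 20.844 mg.
fecumizide: 338 × (1/2)^(248/257) = 338 × (1/2)^0.96498 ≈ 173.15 mg.
Total = 20.844 + 173.15 ≈ 194 mg.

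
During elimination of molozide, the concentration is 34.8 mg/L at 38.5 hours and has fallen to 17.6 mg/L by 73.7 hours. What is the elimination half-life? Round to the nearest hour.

36 hours

Over Δt = 73.7 − 38.5 = 35.2 hours, the level fell by a factor of 34.8/17.6 ≈ 1.9773.
n = log₂(1.9773) ≈ 0.98351 half-lives, so t½ = 35.2/0.98351 ≈ 35.79 hours.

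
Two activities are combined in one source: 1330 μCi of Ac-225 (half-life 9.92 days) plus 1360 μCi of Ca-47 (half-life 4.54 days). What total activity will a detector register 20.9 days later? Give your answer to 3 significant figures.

365 μCi

Ac-225: 1330 × (1/2)^(20.9/9.92) = 1330 × (1/2)^2.1069 ≈ 308.76 μCi.
Ca-47: 1360 × (1/2)^(20.9/4.54) = 1360 × (1/2)^4.6035 ≈ 55.942 μCi.
Total = 308.76 + 55.942 ≈ 364.71 μCi.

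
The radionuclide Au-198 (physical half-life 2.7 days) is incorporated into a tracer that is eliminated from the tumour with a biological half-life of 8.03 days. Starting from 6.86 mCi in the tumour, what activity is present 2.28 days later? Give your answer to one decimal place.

1/t_eff = 1/t_phys + 1/t_biol = 1/2.7 + 1/8.03 = 0.4949 per day.
t_eff = 2.7 × 8.03 / (2.7 + 8.03) ≈ 2.0206 days.
Remaining = 6.86 × (1/2)^(2.28/2.0206) = 6.86 × (1/2)^1.1284 ≈ 3.138 mCi.

3.1 mCi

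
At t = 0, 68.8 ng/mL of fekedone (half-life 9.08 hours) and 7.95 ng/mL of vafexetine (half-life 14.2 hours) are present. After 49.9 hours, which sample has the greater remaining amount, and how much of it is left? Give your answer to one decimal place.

fekedone: 68.8 × (1/2)^5.4956 ≈ 1.5249 ng/mL.
vafexetine: 7.95 × (1/2)^3.5141 ≈ 0.69586 ng/mL.
Fekedone has more remaining, at ≈ 1.5249 ng/mL.

fekedone, 1.5 ng/mL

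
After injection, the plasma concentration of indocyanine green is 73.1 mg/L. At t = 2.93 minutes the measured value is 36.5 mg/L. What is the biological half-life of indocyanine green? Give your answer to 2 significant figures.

A/A₀ = 36.5/73.1 ≈ 0.49932.
n = log₂(2.0027) ≈ 1.002 half-lives elapsed in 2.93 minutes.
t½ = 2.93/1.002 ≈ 2.9242 minutes.

2.9 minutes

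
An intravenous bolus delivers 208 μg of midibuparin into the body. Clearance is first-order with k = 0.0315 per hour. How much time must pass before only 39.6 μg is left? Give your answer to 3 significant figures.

t½ = ln 2 / k = 0.69315 / 0.0315 ≈ 22.005 hours.
Fraction remaining = 39.6/208 ≈ 0.19038.
n = log₂(208/39.6) = ln(5.2525)/ln 2 ≈ 2.393 half-lives.
t = n × t½ = 2.393 × 22.005 ≈ 52.657 hours.

52.7 hours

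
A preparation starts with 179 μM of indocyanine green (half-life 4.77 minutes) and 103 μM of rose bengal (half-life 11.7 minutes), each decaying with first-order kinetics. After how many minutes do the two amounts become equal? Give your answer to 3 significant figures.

6.42 minutes

Set 179·(1/2)^(t/4.77) = 103·(1/2)^(t/11.7).
Taking log₂: log₂(179/103) = t·(1/4.77 − 1/11.7).
log₂(1.7379) = 0.79732; 1/4.77 − 1/11.7 = 0.12417.
t = 0.79732 / 0.12417 ≈ 6.421 minutes.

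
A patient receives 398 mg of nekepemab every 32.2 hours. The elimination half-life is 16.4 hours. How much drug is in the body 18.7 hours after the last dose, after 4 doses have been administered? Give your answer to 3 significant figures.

The 4 doses were given 115.3, 83.1, 50.9, 18.7 hours ago.
Total = 398·(1/2)^(115.3/16.4) + 398·(1/2)^(83.1/16.4) + 398·(1/2)^(50.9/16.4) + 398·(1/2)^(18.7/16.4)
      = 3.0444 + 11.872 + 46.301 + 180.57 ≈ 241.78 mg.

242 mg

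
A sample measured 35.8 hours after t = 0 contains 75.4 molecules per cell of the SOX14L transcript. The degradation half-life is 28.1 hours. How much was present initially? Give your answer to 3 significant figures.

182 molecules per cell

Number of half-lives elapsed: n = 35.8/28.1 ≈ 1.274.
A₀ = A × 2^n = 75.4 × 2^1.274 = 75.4 × 2.4183 ≈ 182.34 molecules per cell.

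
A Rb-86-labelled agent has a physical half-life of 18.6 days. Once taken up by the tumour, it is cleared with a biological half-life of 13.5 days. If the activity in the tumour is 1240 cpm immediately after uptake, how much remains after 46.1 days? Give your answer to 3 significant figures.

20.9 cpm

1/t_eff = 1/t_phys + 1/t_biol = 1/18.6 + 1/13.5 = 0.12784 per day.
t_eff = 18.6 × 13.5 / (18.6 + 13.5) ≈ 7.8224 days.
Remaining = 1240 × (1/2)^(46.1/7.8224) = 1240 × (1/2)^5.8933 ≈ 20.862 cpm.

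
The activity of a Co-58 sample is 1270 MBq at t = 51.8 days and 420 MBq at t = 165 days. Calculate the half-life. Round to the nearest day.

71 days

Over Δt = 165 − 51.8 = 113.2 days, the level fell by a factor of 1270/420 ≈ 3.0238.
n = log₂(3.0238) ≈ 1.5964 half-lives, so t½ = 113.2/1.5964 ≈ 70.911 days.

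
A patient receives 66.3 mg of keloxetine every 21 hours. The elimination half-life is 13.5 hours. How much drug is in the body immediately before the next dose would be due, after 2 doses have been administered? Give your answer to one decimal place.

30.2 mg

The 2 doses were given 42, 21 hours ago.
Total = 66.3·(1/2)^(42/13.5) + 66.3·(1/2)^(21/13.5)
      = 7.6732 + 22.555 ≈ 30.228 mg.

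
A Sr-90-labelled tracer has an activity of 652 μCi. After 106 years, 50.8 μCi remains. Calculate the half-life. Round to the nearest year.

29 years

A/A₀ = 50.8/652 ≈ 0.077914.
n = log₂(12.835) ≈ 3.682 half-lives elapsed in 106 years.
t½ = 106/3.682 ≈ 28.789 years.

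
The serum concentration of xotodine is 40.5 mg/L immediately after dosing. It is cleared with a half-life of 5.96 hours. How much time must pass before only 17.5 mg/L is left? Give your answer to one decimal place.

Fraction remaining = 17.5/40.5 ≈ 0.4321.
n = log₂(40.5/17.5) = ln(2.3143)/ln 2 ≈ 1.2106 half-lives.
t = n × t½ = 1.2106 × 5.96 ≈ 7.215 hours.

7.2 hours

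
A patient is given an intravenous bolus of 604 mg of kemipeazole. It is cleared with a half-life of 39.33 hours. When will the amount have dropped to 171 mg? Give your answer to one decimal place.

71.6 hours

Fraction remaining = 171/604 ≈ 0.28311.
n = log₂(604/171) = ln(3.5322)/ln 2 ≈ 1.8206 half-lives.
t = n × t½ = 1.8206 × 39.33 ≈ 71.602 hours.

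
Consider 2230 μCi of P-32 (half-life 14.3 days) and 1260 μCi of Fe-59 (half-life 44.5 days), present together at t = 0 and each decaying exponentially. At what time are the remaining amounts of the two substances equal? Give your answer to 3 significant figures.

17.4 days

Set 2230·(1/2)^(t/14.3) = 1260·(1/2)^(t/44.5).
Taking log₂: log₂(2230/1260) = t·(1/14.3 − 1/44.5).
log₂(1.7698) = 0.82362; 1/14.3 − 1/44.5 = 0.047458.
t = 0.82362 / 0.047458 ≈ 17.355 days.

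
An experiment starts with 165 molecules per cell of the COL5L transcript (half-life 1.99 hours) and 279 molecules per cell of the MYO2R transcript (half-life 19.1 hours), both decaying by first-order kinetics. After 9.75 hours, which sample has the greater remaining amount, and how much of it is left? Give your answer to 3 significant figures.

COL5L transcript: 165 × (1/2)^4.8995 ≈ 5.5283 molecules per cell.
MYO2R transcript: 279 × (1/2)^0.51047 ≈ 195.86 molecules per cell.
MYO2R transcript has more remaining, at ≈ 195.86 molecules per cell.

MYO2R transcript, 196 molecules per cell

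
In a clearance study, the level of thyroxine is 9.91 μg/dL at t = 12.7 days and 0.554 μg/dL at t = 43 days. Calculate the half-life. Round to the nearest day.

Over Δt = 43 − 12.7 = 30.3 days, the level fell by a factor of 9.91/0.554 ≈ 17.888.
n = log₂(17.888) ≈ 4.1609 half-lives, so t½ = 30.3/4.1609 ≈ 7.282 days.

7 days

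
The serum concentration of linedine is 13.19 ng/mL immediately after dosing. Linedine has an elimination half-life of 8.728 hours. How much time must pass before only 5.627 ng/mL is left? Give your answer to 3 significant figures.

10.7 hours

Fraction remaining = 5.627/13.19 ≈ 0.42661.
n = log₂(13.19/5.627) = ln(2.3441)/ln 2 ≈ 1.229 half-lives.
t = n × t½ = 1.229 × 8.728 ≈ 10.727 hours.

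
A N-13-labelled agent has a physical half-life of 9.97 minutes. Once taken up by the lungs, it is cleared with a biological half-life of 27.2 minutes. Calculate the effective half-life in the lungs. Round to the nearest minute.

7 minutes

1/t_eff = 1/t_phys + 1/t_biol = 1/9.97 + 1/27.2 = 0.13707 per minute.
t_eff = 9.97 × 27.2 / (9.97 + 27.2) ≈ 7.2958 minutes.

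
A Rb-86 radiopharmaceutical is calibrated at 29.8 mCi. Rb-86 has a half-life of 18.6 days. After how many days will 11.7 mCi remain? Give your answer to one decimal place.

25.1 days

Fraction remaining = 11.7/29.8 ≈ 0.39262.
n = log₂(29.8/11.7) = ln(2.547)/ln 2 ≈ 1.3488 half-lives.
t = n × t½ = 1.3488 × 18.6 ≈ 25.088 days.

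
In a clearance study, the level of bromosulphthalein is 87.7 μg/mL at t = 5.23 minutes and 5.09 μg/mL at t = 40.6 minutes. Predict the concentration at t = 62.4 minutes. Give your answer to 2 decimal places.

Over Δt = 40.6 − 5.23 = 35.37 minutes, the level fell by a factor of 87.7/5.09 ≈ 17.23.
n = log₂(17.23) ≈ 4.1068 half-lives, so t½ = 35.37/4.1068 ≈ 8.6125 minutes.
From t = 40.6 to t = 62.4: 5.09 × (1/2)^((62.4−40.6)/8.6125) ≈ 0.88053 μg/mL.

0.88 μg/mL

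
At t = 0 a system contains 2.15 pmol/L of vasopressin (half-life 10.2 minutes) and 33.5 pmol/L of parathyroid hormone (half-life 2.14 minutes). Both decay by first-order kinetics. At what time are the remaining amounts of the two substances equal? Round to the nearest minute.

Set 2.15·(1/2)^(t/10.2) = 33.5·(1/2)^(t/2.14).
Taking log₂: log₂(2.15/33.5) = t·(1/10.2 − 1/2.14).
log₂(0.064179) = -3.9618; 1/10.2 − 1/2.14 = -0.36925.
t = -3.9618 / -0.36925 ≈ 10.729 minutes.

11 minutes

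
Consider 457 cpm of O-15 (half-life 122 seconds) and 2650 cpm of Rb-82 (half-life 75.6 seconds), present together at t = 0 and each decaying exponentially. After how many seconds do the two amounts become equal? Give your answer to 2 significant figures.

Set 457·(1/2)^(t/122) = 2650·(1/2)^(t/75.6).
Taking log₂: log₂(457/2650) = t·(1/122 − 1/75.6).
log₂(0.17245) = -2.5357; 1/122 − 1/75.6 = -0.0050308.
t = -2.5357 / -0.0050308 ≈ 504.04 seconds.

500 seconds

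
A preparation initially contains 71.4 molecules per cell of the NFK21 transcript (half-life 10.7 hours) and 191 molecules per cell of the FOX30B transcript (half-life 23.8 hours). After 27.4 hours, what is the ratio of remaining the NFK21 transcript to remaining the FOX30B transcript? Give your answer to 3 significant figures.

0.141

NFK21 transcript: 71.4 × (1/2)^(27.4/10.7) = 71.4 × (1/2)^2.5607 ≈ 12.101 molecules per cell.
FOX30B transcript: 191 × (1/2)^(27.4/23.8) = 191 × (1/2)^1.1513 ≈ 85.994 molecules per cell.
Ratio ≈ 12.101 / 85.994 ≈ 0.14072.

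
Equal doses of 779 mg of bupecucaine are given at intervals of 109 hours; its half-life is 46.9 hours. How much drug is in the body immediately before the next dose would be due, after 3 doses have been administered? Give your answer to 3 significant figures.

193 mg

The 3 doses were given 327, 218, 109 hours ago.
Total = 779·(1/2)^(327/46.9) + 779·(1/2)^(218/46.9) + 779·(1/2)^(109/46.9)
      = 6.204 + 31.067 + 155.57 ≈ 192.84 mg.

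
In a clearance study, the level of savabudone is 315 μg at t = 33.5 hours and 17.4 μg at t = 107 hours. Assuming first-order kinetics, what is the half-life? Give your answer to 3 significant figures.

17.6 hours

Over Δt = 107 − 33.5 = 73.5 hours, the level fell by a factor of 315/17.4 ≈ 18.103.
n = log₂(18.103) ≈ 4.1782 half-lives, so t½ = 73.5/4.1782 ≈ 17.591 hours.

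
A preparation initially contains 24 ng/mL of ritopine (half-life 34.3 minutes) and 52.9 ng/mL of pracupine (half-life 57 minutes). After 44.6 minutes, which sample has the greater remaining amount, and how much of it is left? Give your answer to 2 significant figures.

ritopine: 24 × (1/2)^1.3003 ≈ 9.7451 ng/mL.
pracupine: 52.9 × (1/2)^0.78246 ≈ 30.755 ng/mL.
Pracupine has more remaining, at ≈ 30.755 ng/mL.

pracupine, 31 ng/mL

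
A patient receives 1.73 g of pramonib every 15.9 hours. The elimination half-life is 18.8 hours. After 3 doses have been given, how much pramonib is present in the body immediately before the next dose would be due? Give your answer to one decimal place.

The 3 doses were given 47.7, 31.8, 15.9 hours ago.
Total = 1.73·(1/2)^(47.7/18.8) + 1.73·(1/2)^(31.8/18.8) + 1.73·(1/2)^(15.9/18.8)
      = 0.29803 + 0.53562 + 0.96261 ≈ 1.7963 g.

1.8 g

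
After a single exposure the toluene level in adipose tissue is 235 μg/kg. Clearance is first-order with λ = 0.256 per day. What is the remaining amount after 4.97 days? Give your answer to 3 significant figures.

65.8 μg/kg

t½ = ln 2 / λ = 0.69315 / 0.256 ≈ 2.7076 days.
Number of half-lives: n = 4.97/2.7076 ≈ 1.8356.
Remaining = 235 × (1/2)^1.8356 = 235 × 0.28018 ≈ 65.842 μg/kg.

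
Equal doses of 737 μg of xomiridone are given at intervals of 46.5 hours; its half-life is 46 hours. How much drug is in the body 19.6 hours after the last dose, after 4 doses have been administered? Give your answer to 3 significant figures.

1020 μg

The 4 doses were given 159.1, 112.6, 66.1, 19.6 hours ago.
Total = 737·(1/2)^(159.1/46) + 737·(1/2)^(112.6/46) + 737·(1/2)^(66.1/46) + 737·(1/2)^(19.6/46)
      = 67.034 + 135.08 + 272.21 + 548.53 ≈ 1022.9 μg.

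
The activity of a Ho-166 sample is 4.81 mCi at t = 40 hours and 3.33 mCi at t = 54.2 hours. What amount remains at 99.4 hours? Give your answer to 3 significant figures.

Over Δt = 54.2 − 40 = 14.2 hours, the level fell by a factor of 4.81/3.33 ≈ 1.4444.
n = log₂(1.4444) ≈ 0.53051 half-lives, so t½ = 14.2/0.53051 ≈ 26.766 hours.
From t = 54.2 to t = 99.4: 3.33 × (1/2)^((99.4−54.2)/26.766) ≈ 1.033 mCi.

1.03 mCi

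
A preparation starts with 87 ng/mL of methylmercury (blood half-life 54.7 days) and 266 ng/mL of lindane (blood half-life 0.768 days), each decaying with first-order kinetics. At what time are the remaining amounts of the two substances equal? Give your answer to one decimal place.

Set 87·(1/2)^(t/54.7) = 266·(1/2)^(t/0.768).
Taking log₂: log₂(87/266) = t·(1/54.7 − 1/0.768).
log₂(0.32707) = -1.6123; 1/54.7 − 1/0.768 = -1.2838.
t = -1.6123 / -1.2838 ≈ 1.2559 days.

1.3 days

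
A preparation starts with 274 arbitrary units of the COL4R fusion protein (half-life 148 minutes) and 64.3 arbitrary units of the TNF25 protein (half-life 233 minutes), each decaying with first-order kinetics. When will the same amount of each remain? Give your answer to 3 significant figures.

Set 274·(1/2)^(t/148) = 64.3·(1/2)^(t/233).
Taking log₂: log₂(274/64.3) = t·(1/148 − 1/233).
log₂(4.2613) = 2.0913; 1/148 − 1/233 = 0.0024649.
t = 2.0913 / 0.0024649 ≈ 848.42 minutes.

848 minutes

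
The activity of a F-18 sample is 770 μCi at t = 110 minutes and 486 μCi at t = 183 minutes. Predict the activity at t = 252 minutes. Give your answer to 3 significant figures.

315 μCi

Over Δt = 183 − 110 = 73 minutes, the level fell by a factor of 770/486 ≈ 1.5844.
n = log₂(1.5844) ≈ 0.6639 half-lives, so t½ = 73/0.6639 ≈ 109.96 minutes.
From t = 183 to t = 252: 486 × (1/2)^((252−183)/109.96) ≈ 314.58 μCi.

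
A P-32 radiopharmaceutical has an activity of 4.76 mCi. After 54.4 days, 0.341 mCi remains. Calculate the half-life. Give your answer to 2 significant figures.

14 days

A/A₀ = 0.341/4.76 ≈ 0.071639.
n = log₂(13.959) ≈ 3.8031 half-lives elapsed in 54.4 days.
t½ = 54.4/3.8031 ≈ 14.304 days.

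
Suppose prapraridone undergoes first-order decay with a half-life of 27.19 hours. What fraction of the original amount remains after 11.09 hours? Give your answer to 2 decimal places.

n = 11.09/27.19 ≈ 0.40787 half-lives.
Fraction remaining = (1/2)^0.40787 ≈ 0.75374.

0.75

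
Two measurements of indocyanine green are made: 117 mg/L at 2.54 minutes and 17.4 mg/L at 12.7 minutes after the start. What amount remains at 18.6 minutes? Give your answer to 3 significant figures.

Over Δt = 12.7 − 2.54 = 10.16 minutes, the level fell by a factor of 117/17.4 ≈ 6.7241.
n = log₂(6.7241) ≈ 2.7493 half-lives, so t½ = 10.16/2.7493 ≈ 3.6954 minutes.
From t = 12.7 to t = 18.6: 17.4 × (1/2)^((18.6−12.7)/3.6954) ≈ 5.7535 mg/L.

5.75 mg/L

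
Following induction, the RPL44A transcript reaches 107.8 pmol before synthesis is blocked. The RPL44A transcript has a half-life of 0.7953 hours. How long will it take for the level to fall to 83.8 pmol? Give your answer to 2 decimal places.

Fraction remaining = 83.8/107.8 ≈ 0.77737.
n = log₂(107.8/83.8) = ln(1.2864)/ln 2 ≈ 0.36334 half-lives.
t = n × t½ = 0.36334 × 0.7953 ≈ 0.28896 hours.

0.29 hours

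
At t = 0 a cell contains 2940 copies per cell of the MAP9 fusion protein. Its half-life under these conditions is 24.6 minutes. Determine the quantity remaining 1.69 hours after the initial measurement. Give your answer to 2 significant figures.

170 copies per cell

Convert the elapsed time: 1.69 hours = 101.4 minutes.
Number of half-lives: n = 101.4/24.6 ≈ 4.122.
Remaining = 2940 × (1/2)^4.122 = 2940 × 0.057434 ≈ 168.86 copies per cell.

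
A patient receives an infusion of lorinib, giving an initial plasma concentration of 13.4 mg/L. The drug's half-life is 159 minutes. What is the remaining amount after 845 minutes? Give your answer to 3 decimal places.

0.337 mg/L

Number of half-lives: n = 845/159 ≈ 5.3145.
Remaining = 13.4 × (1/2)^5.3145 = 13.4 × 0.02513 ≈ 0.33674 mg/L.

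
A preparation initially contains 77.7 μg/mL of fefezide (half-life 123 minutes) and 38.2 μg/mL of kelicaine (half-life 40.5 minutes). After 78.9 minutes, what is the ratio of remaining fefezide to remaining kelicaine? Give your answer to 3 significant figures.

fefezide: 77.7 × (1/2)^(78.9/123) = 77.7 × (1/2)^0.64146 ≈ 49.811 μg/mL.
kelicaine: 38.2 × (1/2)^(78.9/40.5) = 38.2 × (1/2)^1.9481 ≈ 9.8995 μg/mL.
Ratio ≈ 49.811 / 9.8995 ≈ 5.0316.

5.03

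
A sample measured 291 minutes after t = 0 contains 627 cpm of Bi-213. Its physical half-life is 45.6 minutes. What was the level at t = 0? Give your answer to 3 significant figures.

52300 cpm

Number of half-lives elapsed: n = 291/45.6 ≈ 6.3816.
A₀ = A × 2^n = 627 × 2^6.3816 = 627 × 83.377 ≈ 52277 cpm.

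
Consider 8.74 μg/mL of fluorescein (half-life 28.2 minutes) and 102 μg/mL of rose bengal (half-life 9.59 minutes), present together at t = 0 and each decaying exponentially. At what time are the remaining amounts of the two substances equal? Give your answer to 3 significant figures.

51.5 minutes

Set 8.74·(1/2)^(t/28.2) = 102·(1/2)^(t/9.59).
Taking log₂: log₂(8.74/102) = t·(1/28.2 − 1/9.59).
log₂(0.085686) = -3.5448; 1/28.2 − 1/9.59 = -0.068814.
t = -3.5448 / -0.068814 ≈ 51.512 minutes.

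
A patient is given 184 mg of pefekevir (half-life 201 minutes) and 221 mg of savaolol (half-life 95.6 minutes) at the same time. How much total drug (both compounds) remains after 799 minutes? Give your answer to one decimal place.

pefekevir: 184 × (1/2)^(799/201) = 184 × (1/2)^3.9751 ≈ 11.7 mg.
savaolol: 221 × (1/2)^(799/95.6) = 221 × (1/2)^8.3577 ≈ 0.67369 mg.
Total = 11.7 + 0.67369 ≈ 12.374 mg.

12.4 mg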